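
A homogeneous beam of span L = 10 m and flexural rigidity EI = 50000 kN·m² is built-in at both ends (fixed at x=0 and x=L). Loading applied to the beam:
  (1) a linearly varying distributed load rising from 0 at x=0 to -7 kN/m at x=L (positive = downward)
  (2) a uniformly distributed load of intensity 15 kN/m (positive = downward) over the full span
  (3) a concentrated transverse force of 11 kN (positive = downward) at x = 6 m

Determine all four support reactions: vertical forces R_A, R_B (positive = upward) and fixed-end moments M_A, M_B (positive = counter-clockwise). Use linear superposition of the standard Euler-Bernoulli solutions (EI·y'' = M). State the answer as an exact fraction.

R_A = 17093/250 kN, M_A = 8417/75 kN·m, R_B = 14407/250 kN, M_B = -2646/25 kN·m

Load 1 — triangular load w₀=-7 kN/m (0→w₀ over full span):
  R_A = 3w₀L/20 = 3·(-7)·10/20 = -21/2 kN
  M_A = w₀L²/30 = (-7)·10²/30 = -70/3 kN·m
  R_B = 7w₀L/20 = 7·(-7)·10/20 = -49/2 kN
  M_B = -w₀L²/20 = -(-7)·10²/20 = 35 kN·m
Load 2 — uniform load w=15 kN/m over full span:
  R_A = wL/2 = 15·10/2 = 75 kN
  M_A = wL²/12 = 15·10²/12 = 125 kN·m
  R_B = wL/2 = 15·10/2 = 75 kN
  M_B = -wL²/12 = -15·10²/12 = -125 kN·m
Load 3 — point force P=11 kN at a=6 m (b=L-a=4):
  R_A = Pb²(3a+b)/L³ = 11·4²·(3·6+4)/10³ = 484/125 kN
  M_A = Pab²/L² = 11·6·4²/10² = 264/25 kN·m
  R_B = Pa²(a+3b)/L³ = 11·6²·(6+3·4)/10³ = 891/125 kN
  M_B = -Pa²b/L² = -11·6²·4/10² = -396/25 kN·m
Superposition: R_A = 17093/250 kN, M_A = 8417/75 kN·m, R_B = 14407/250 kN, M_B = -2646/25 kN·m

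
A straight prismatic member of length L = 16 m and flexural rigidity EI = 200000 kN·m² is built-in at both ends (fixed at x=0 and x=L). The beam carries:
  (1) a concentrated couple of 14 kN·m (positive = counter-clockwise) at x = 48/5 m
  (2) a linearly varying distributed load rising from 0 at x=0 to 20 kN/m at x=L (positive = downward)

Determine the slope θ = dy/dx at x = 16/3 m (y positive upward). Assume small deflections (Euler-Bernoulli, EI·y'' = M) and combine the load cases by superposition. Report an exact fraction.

Load 1 — applied couple M₀=14 kN·m at a=48/5 m (b=L-a=32/5):
  θ_1 = (R_Ax²/2 - M_Ax)/EI  [x≤a] with R_A=63/50, M_A=112/25 = ((63/50)·(16/3)²/2 - (112/25)·(16/3))/200000 = -7/234375 rad
Load 2 — triangular load w₀=20 kN/m (0→w₀ over full span):
  θ_2 = -w₀(2x(L-x)(L-2x)(x+2L)+x²(L-x)²)/(120LEI) = -20·(2·(16/3)·(16-(16/3))·(16-2·(16/3))·((16/3)+2·16)+(16/3)²·(16-(16/3))²)/(120·16·200000) = -1024/759375 rad
Superposition: θ = Σ θ_i = -26167/18984375 rad ≈ -0.001378 rad

θ(16/3) = -26167/18984375 rad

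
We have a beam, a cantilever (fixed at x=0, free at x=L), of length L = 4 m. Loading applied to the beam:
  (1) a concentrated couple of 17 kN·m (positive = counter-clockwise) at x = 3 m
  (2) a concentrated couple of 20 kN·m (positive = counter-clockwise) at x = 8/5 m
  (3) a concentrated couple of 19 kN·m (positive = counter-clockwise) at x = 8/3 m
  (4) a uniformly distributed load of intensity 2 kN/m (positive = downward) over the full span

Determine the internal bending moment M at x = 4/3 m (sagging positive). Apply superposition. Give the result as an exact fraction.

Load 1 — applied couple M₀=17 kN·m at a=3 m (b=L-a=1):
  M_1 = M₀  [x≤a] = 17 = 17 kN·m
Load 2 — applied couple M₀=20 kN·m at a=8/5 m (b=L-a=12/5):
  M_2 = M₀  [x≤a] = 20 = 20 kN·m
Load 3 — applied couple M₀=19 kN·m at a=8/3 m (b=L-a=4/3):
  M_3 = M₀  [x≤a] = 19 = 19 kN·m
Load 4 — uniform load w=2 kN/m over full span:
  M_4 = -w(L-x)²/2 = -2·(4-(4/3))²/2 = -64/9 kN·m
Superposition: M = Σ M_i = 440/9 kN·m ≈ 48.888889 kN·m

M(4/3) = 440/9 kN·m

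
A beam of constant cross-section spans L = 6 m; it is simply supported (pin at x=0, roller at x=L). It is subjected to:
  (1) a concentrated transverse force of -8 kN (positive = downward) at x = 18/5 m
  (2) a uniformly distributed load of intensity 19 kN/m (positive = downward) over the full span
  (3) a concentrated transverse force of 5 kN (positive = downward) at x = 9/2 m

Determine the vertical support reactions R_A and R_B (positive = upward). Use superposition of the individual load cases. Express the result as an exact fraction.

Load 1 — point force P=-8 kN at a=18/5 m (b=L-a=12/5):
  R_A = Pb/L = (-8)·(12/5)/6 = -16/5 kN
  R_B = Pa/L = (-8)·(18/5)/6 = -24/5 kN
Load 2 — uniform load w=19 kN/m over full span:
  R_A = wL/2 = 19·6/2 = 57 kN
  R_B = wL/2 = 19·6/2 = 57 kN
Load 3 — point force P=5 kN at a=9/2 m (b=L-a=3/2):
  R_A = Pb/L = 5·(3/2)/6 = 5/4 kN
  R_B = Pa/L = 5·(9/2)/6 = 15/4 kN
Superposition: R_A = 1101/20 kN, R_B = 1119/20 kN

R_A = 1101/20 kN, R_B = 1119/20 kN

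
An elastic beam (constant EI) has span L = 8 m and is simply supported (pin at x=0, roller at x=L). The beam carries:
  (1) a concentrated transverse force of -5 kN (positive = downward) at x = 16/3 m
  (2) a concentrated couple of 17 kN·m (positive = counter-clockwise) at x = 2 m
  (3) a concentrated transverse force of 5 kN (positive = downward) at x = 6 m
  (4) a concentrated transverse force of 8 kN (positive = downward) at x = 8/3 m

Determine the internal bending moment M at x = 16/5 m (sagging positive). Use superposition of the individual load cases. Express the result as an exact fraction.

Load 1 — point force P=-5 kN at a=16/3 m (b=L-a=8/3):
  M_1 = Pbx/L  [x≤a] = (-5)·(8/3)·(16/5)/8 = -16/3 kN·m
Load 2 — applied couple M₀=17 kN·m at a=2 m (b=L-a=6):
  M_2 = M₀x/L - M₀  [x>a] = 17·(16/5)/8 - 17 = -51/5 kN·m
Load 3 — point force P=5 kN at a=6 m (b=L-a=2):
  M_3 = Pbx/L  [x≤a] = 5·2·(16/5)/8 = 4 kN·m
Load 4 — point force P=8 kN at a=8/3 m (b=L-a=16/3):
  M_4 = Pa(L-x)/L  [x>a] = 8·(8/3)·(8-(16/5))/8 = 64/5 kN·m
Superposition: M = Σ M_i = 19/15 kN·m ≈ 1.266667 kN·m

M(16/5) = 19/15 kN·m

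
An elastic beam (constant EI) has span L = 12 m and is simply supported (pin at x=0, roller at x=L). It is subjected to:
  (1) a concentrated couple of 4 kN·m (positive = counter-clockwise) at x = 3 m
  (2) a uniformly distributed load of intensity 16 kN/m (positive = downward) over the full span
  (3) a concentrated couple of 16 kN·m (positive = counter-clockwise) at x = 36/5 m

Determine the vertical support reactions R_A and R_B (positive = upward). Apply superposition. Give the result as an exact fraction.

R_A = 293/3 kN, R_B = 283/3 kN

Load 1 — applied couple M₀=4 kN·m at a=3 m (b=L-a=9):
  R_A = M₀/L = 4/12 = 1/3 kN
  R_B = -M₀/L = -4/12 = -1/3 kN
Load 2 — uniform load w=16 kN/m over full span:
  R_A = wL/2 = 16·12/2 = 96 kN
  R_B = wL/2 = 16·12/2 = 96 kN
Load 3 — applied couple M₀=16 kN·m at a=36/5 m (b=L-a=24/5):
  R_A = M₀/L = 16/12 = 4/3 kN
  R_B = -M₀/L = -16/12 = -4/3 kN
Superposition: R_A = 293/3 kN, R_B = 283/3 kN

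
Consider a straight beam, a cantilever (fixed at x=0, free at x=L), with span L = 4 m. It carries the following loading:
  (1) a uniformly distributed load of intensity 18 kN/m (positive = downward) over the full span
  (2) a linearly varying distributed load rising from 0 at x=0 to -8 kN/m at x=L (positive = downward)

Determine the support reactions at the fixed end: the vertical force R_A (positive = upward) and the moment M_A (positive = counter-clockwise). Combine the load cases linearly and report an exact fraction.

Load 1 — uniform load w=18 kN/m over full span:
  R_A = wL = 18·4 = 72 kN
  M_A = wL²/2 = 18·4²/2 = 144 kN·m
Load 2 — triangular load w₀=-8 kN/m (0→w₀ over full span):
  R_A = w₀L/2 = (-8)·4/2 = -16 kN
  M_A = w₀L²/3 = (-8)·4²/3 = -128/3 kN·m
Superposition: R_A = 56 kN, M_A = 304/3 kN·m

R_A = 56 kN, M_A = 304/3 kN·m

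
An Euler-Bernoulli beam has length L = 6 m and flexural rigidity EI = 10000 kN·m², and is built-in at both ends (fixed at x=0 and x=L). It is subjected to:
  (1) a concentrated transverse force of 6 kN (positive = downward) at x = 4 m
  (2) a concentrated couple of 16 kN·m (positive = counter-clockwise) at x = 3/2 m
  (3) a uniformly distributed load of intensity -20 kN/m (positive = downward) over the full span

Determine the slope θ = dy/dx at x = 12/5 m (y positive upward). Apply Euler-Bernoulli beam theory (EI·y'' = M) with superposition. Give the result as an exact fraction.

Load 1 — point force P=6 kN at a=4 m (b=L-a=2):
  θ_1 = -Pb²x(2aL-(3a+b)x)/(2L³EI)  [x≤a] = -6·2²·(12/5)·(2·4·6-(3·4+2)·(12/5))/(2·6³·10000) = -3/15625 rad
Load 2 — applied couple M₀=16 kN·m at a=3/2 m (b=L-a=9/2):
  θ_2 = (R_Ax²/2 - M_Ax - M₀(x-a))/EI  [x>a] with R_A=3, M_A=-3 = (3·(12/5)²/2 - (-3)·(12/5) - 16·((12/5)-(3/2)))/10000 = 9/62500 rad
Load 3 — uniform load w=-20 kN/m over full span:
  θ_3 = -wx(L-x)(L-2x)/(12EI) = -(-20)·(12/5)·(6-(12/5))·(6-2·(12/5))/(12·10000) = 27/15625 rad
Superposition: θ = Σ θ_i = 21/12500 rad ≈ 0.001680 rad

θ(12/5) = 21/12500 rad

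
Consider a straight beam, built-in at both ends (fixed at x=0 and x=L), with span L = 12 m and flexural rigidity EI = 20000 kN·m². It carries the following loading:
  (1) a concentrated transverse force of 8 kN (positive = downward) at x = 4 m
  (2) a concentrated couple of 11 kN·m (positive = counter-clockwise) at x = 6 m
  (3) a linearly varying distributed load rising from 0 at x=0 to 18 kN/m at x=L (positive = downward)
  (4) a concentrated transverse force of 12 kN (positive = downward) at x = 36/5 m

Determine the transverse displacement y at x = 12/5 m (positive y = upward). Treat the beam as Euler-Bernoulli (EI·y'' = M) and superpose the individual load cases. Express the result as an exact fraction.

y(12/5) = -5562127/468750000 m

Load 1 — point force P=8 kN at a=4 m (b=L-a=8):
  y_1 = -Pb²x²(3aL-(3a+b)x)/(6L³EI)  [x≤a] = -8·8²·(12/5)²·(3·4·12-(3·4+8)·(12/5))/(6·12³·20000) = -64/46875 m
Load 2 — applied couple M₀=11 kN·m at a=6 m (b=L-a=6):
  y_2 = (R_Ax³/6 - M_Ax²/2)/EI  [x≤a] with R_A=11/8, M_A=11/4 = ((11/8)·(12/5)³/6 - (11/4)·(12/5)²/2)/20000 = -297/1250000 m
Load 3 — triangular load w₀=18 kN/m (0→w₀ over full span):
  y_3 = -w₀x²(L-x)²(x+2L)/(120LEI) = -18·(12/5)²·(12-(12/5))²·((12/5)+2·12)/(120·12·20000) = -85536/9765625 m
Load 4 — point force P=12 kN at a=36/5 m (b=L-a=24/5):
  y_4 = -Pb²x²(3aL-(3a+b)x)/(6L³EI)  [x≤a] = -12·(24/5)²·(12/5)²·(3·(36/5)·12-(3·(36/5)+(24/5))·(12/5))/(6·12³·20000) = -14688/9765625 m
Superposition: y = Σ y_i = -5562127/468750000 m ≈ -0.011866 m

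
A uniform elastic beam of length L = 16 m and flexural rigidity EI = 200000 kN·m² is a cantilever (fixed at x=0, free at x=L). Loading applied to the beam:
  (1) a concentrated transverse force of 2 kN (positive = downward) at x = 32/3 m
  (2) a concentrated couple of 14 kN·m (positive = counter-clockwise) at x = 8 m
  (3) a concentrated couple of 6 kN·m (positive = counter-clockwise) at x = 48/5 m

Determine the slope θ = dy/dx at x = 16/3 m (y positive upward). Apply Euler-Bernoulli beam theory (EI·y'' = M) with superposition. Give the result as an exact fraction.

θ(16/3) = 1/9375 rad

Load 1 — point force P=2 kN at a=32/3 m (b=L-a=16/3):
  θ_1 = -Px(2a-x)/(2EI)  [x≤a] = -2·(16/3)·(2·(32/3)-(16/3))/(2·200000) = -4/9375 rad
Load 2 — applied couple M₀=14 kN·m at a=8 m (b=L-a=8):
  θ_2 = M₀x/EI  [x≤a] = 14·(16/3)/200000 = 7/18750 rad
Load 3 — applied couple M₀=6 kN·m at a=48/5 m (b=L-a=32/5):
  θ_3 = M₀x/EI  [x≤a] = 6·(16/3)/200000 = 1/6250 rad
Superposition: θ = Σ θ_i = 1/9375 rad ≈ 0.000107 rad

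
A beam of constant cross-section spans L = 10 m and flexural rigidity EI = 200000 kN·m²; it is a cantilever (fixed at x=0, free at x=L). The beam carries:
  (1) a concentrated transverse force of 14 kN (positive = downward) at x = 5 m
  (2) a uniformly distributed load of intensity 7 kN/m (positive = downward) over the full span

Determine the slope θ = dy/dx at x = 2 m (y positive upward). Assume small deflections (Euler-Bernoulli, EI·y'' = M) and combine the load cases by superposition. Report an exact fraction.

θ(2) = -511/150000 rad

Load 1 — point force P=14 kN at a=5 m (b=L-a=5):
  θ_1 = -Px(2a-x)/(2EI)  [x≤a] = -14·2·(2·5-2)/(2·200000) = -7/12500 rad
Load 2 — uniform load w=7 kN/m over full span:
  θ_2 = -wx(x²-3Lx+3L²)/(6EI) = -7·2·(2²-3·10·2+3·10²)/(6·200000) = -427/150000 rad
Superposition: θ = Σ θ_i = -511/150000 rad ≈ -0.003407 rad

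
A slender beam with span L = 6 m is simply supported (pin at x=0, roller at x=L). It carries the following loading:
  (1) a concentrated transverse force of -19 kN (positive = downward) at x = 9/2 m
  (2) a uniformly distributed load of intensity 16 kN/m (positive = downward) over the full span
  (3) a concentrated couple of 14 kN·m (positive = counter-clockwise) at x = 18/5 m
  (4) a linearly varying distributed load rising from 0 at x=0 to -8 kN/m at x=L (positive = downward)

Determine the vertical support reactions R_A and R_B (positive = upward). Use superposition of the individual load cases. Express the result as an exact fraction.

R_A = 451/12 kN, R_B = 185/12 kN

Load 1 — point force P=-19 kN at a=9/2 m (b=L-a=3/2):
  R_A = Pb/L = (-19)·(3/2)/6 = -19/4 kN
  R_B = Pa/L = (-19)·(9/2)/6 = -57/4 kN
Load 2 — uniform load w=16 kN/m over full span:
  R_A = wL/2 = 16·6/2 = 48 kN
  R_B = wL/2 = 16·6/2 = 48 kN
Load 3 — applied couple M₀=14 kN·m at a=18/5 m (b=L-a=12/5):
  R_A = M₀/L = 14/6 = 7/3 kN
  R_B = -M₀/L = -14/6 = -7/3 kN
Load 4 — triangular load w₀=-8 kN/m (0→w₀ over full span):
  R_A = w₀L/6 = (-8)·6/6 = -8 kN
  R_B = w₀L/3 = (-8)·6/3 = -16 kN
Superposition: R_A = 451/12 kN, R_B = 185/12 kN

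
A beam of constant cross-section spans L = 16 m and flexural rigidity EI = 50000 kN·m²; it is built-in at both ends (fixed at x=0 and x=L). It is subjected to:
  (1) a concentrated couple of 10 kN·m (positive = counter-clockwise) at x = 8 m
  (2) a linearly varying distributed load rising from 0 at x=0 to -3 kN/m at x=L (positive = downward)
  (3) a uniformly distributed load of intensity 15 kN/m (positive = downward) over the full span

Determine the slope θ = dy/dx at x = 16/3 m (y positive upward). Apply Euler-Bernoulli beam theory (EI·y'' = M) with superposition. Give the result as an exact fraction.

Load 1 — applied couple M₀=10 kN·m at a=8 m (b=L-a=8):
  θ_1 = (R_Ax²/2 - M_Ax)/EI  [x≤a] with R_A=15/16, M_A=5/2 = ((15/16)·(16/3)²/2 - (5/2)·(16/3))/50000 = 0 rad
Load 2 — triangular load w₀=-3 kN/m (0→w₀ over full span):
  θ_2 = -w₀(2x(L-x)(L-2x)(x+2L)+x²(L-x)²)/(120LEI) = -(-3)·(2·(16/3)·(16-(16/3))·(16-2·(16/3))·((16/3)+2·16)+(16/3)²·(16-(16/3))²)/(120·16·50000) = 1024/1265625 rad
Load 3 — uniform load w=15 kN/m over full span:
  θ_3 = -wx(L-x)(L-2x)/(12EI) = -15·(16/3)·(16-(16/3))·(16-2·(16/3))/(12·50000) = -128/16875 rad
Superposition: θ = Σ θ_i = -8576/1265625 rad ≈ -0.006776 rad

θ(16/3) = -8576/1265625 rad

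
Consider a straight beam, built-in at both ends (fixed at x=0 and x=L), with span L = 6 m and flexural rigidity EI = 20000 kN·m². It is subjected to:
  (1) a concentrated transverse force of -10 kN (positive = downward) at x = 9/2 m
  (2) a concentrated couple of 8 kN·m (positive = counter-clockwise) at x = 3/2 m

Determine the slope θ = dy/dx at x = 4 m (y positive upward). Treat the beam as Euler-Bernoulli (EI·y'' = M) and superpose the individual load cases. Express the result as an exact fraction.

Load 1 — point force P=-10 kN at a=9/2 m (b=L-a=3/2):
  θ_1 = -Pb²x(2aL-(3a+b)x)/(2L³EI)  [x≤a] = -(-10)·(3/2)²·4·(2·(9/2)·6-(3·(9/2)+(3/2))·4)/(2·6³·20000) = -1/16000 rad
Load 2 — applied couple M₀=8 kN·m at a=3/2 m (b=L-a=9/2):
  θ_2 = (R_Ax²/2 - M_Ax - M₀(x-a))/EI  [x>a] with R_A=3/2, M_A=-3/2 = ((3/2)·4²/2 - (-3/2)·4 - 8·(4-(3/2)))/20000 = -1/10000 rad
Superposition: θ = Σ θ_i = -13/80000 rad ≈ -0.000162 rad

θ(4) = -13/80000 rad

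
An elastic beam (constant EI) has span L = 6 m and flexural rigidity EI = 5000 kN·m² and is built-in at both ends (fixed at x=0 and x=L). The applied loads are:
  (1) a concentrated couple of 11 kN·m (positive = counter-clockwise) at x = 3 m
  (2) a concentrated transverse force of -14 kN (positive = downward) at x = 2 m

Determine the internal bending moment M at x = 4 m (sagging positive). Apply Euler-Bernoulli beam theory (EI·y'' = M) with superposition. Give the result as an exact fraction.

Load 1 — applied couple M₀=11 kN·m at a=3 m (b=L-a=3):
  M_1 = R_Ax - M_A - M₀  [x>a] with R_A=11/4, M_A=11/4 = (11/4)·4 - (11/4) - 11 = -11/4 kN·m
Load 2 — point force P=-14 kN at a=2 m (b=L-a=4):
  M_2 = Pa²(a+3b)(L-x)/L³ - Pa²b/L²  [x>a] = (-14)·2²·(2+3·4)·(6-4)/6³ - (-14)·2²·4/6² = -28/27 kN·m
Superposition: M = Σ M_i = -409/108 kN·m ≈ -3.787037 kN·m

M(4) = -409/108 kN·m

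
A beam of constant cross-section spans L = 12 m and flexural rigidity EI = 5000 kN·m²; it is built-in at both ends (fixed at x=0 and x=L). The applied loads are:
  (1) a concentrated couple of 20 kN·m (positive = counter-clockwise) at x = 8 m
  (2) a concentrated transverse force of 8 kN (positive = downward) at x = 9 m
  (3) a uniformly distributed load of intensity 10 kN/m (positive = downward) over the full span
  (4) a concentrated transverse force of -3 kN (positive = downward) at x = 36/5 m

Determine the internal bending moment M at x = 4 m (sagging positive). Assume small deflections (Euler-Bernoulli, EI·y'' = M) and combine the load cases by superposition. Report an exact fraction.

Load 1 — applied couple M₀=20 kN·m at a=8 m (b=L-a=4):
  M_1 = R_Ax - M_A  [x≤a] with R_A=20/9, M_A=20/3 = (20/9)·4 - (20/3) = 20/9 kN·m
Load 2 — point force P=8 kN at a=9 m (b=L-a=3):
  M_2 = Pb²(3a+b)x/L³ - Pab²/L²  [x≤a] = 8·3²·(3·9+3)·4/12³ - 8·9·3²/12² = 1/2 kN·m
Load 3 — uniform load w=10 kN/m over full span:
  M_3 = wLx/2 - wL²/12 - wx²/2 = 10·12·4/2 - 10·12²/12 - 10·4²/2 = 40 kN·m
Load 4 — point force P=-3 kN at a=36/5 m (b=L-a=24/5):
  M_4 = Pb²(3a+b)x/L³ - Pab²/L²  [x≤a] = (-3)·(24/5)²·(3·(36/5)+(24/5))·4/12³ - (-3)·(36/5)·(24/5)²/12² = -96/125 kN·m
Superposition: M = Σ M_i = 94397/2250 kN·m ≈ 41.954222 kN·m

M(4) = 94397/2250 kN·m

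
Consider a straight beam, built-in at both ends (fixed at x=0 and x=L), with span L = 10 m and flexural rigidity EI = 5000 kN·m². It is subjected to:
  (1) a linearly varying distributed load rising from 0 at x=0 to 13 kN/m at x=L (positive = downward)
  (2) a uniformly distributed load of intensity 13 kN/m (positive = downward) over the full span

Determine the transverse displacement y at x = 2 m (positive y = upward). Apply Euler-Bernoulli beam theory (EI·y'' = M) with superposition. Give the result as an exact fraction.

Load 1 — triangular load w₀=13 kN/m (0→w₀ over full span):
  y_1 = -w₀x²(L-x)²(x+2L)/(120LEI) = -13·2²·(10-2)²·(2+2·10)/(120·10·5000) = -572/46875 m
Load 2 — uniform load w=13 kN/m over full span:
  y_2 = -wx²(L-x)²/(24EI) = -13·2²·(10-2)²/(24·5000) = -52/1875 m
Superposition: y = Σ y_i = -624/15625 m ≈ -0.039936 m

y(2) = -624/15625 m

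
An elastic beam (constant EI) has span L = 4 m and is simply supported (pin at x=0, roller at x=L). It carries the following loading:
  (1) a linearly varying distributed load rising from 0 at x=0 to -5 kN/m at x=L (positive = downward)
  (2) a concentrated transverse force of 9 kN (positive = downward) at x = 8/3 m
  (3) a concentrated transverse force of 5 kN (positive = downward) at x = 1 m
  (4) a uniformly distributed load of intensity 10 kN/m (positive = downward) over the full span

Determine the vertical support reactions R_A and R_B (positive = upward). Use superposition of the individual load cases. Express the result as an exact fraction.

R_A = 281/12 kN, R_B = 247/12 kN

Load 1 — triangular load w₀=-5 kN/m (0→w₀ over full span):
  R_A = w₀L/6 = (-5)·4/6 = -10/3 kN
  R_B = w₀L/3 = (-5)·4/3 = -20/3 kN
Load 2 — point force P=9 kN at a=8/3 m (b=L-a=4/3):
  R_A = Pb/L = 9·(4/3)/4 = 3 kN
  R_B = Pa/L = 9·(8/3)/4 = 6 kN
Load 3 — point force P=5 kN at a=1 m (b=L-a=3):
  R_A = Pb/L = 5·3/4 = 15/4 kN
  R_B = Pa/L = 5·1/4 = 5/4 kN
Load 4 — uniform load w=10 kN/m over full span:
  R_A = wL/2 = 10·4/2 = 20 kN
  R_B = wL/2 = 10·4/2 = 20 kN
Superposition: R_A = 281/12 kN, R_B = 247/12 kN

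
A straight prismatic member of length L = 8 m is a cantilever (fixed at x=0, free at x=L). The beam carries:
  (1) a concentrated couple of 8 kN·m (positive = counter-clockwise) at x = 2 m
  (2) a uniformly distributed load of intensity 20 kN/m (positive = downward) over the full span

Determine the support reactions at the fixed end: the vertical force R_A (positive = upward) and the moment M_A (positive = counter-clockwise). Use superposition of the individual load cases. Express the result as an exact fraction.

R_A = 160 kN, M_A = 632 kN·m

Load 1 — applied couple M₀=8 kN·m at a=2 m (b=L-a=6):
  R_A = 0 kN
  M_A = -M₀ = -8 kN·m
Load 2 — uniform load w=20 kN/m over full span:
  R_A = wL = 20·8 = 160 kN
  M_A = wL²/2 = 20·8²/2 = 640 kN·m
Superposition: R_A = 160 kN, M_A = 632 kN·m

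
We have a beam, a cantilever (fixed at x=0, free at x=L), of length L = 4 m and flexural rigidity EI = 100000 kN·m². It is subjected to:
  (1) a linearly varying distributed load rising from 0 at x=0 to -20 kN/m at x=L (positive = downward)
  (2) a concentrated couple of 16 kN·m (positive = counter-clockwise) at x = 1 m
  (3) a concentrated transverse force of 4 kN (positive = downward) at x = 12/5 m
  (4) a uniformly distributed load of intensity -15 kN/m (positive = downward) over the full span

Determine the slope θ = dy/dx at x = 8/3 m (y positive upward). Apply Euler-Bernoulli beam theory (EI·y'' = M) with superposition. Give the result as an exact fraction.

Load 1 — triangular load w₀=-20 kN/m (0→w₀ over full span):
  θ_1 = (w₀Lx²/4-w₀L²x/3-w₀x⁴/(24L))/EI = ((-20)·4·(8/3)²/4-(-20)·4²·(8/3)/3-(-20)·(8/3)⁴/(24·4))/100000 = 232/151875 rad
Load 2 — applied couple M₀=16 kN·m at a=1 m (b=L-a=3):
  θ_2 = M₀a/EI  [x>a] = 16·1/100000 = 1/6250 rad
Load 3 — point force P=4 kN at a=12/5 m (b=L-a=8/5):
  θ_3 = -Pa²/(2EI)  [x>a] = -4·(12/5)²/(2·100000) = -9/78125 rad
Load 4 — uniform load w=-15 kN/m over full span:
  θ_4 = -wx(x²-3Lx+3L²)/(6EI) = -(-15)·(8/3)·((8/3)²-3·4·(8/3)+3·4²)/(6·100000) = 26/16875 rad
Superposition: θ = Σ θ_i = 118201/37968750 rad ≈ 0.003113 rad

θ(8/3) = 118201/37968750 rad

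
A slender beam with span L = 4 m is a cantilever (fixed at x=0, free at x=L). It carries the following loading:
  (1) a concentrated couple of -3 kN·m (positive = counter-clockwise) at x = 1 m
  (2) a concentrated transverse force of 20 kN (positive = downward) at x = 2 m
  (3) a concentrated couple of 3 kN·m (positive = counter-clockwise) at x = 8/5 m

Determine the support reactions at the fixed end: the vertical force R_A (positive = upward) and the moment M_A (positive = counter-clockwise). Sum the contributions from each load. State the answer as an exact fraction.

R_A = 20 kN, M_A = 40 kN·m

Load 1 — applied couple M₀=-3 kN·m at a=1 m (b=L-a=3):
  R_A = 0 kN
  M_A = -M₀ = -(-3) = 3 kN·m
Load 2 — point force P=20 kN at a=2 m (b=L-a=2):
  R_A = P = 20 kN
  M_A = Pa = 20·2 = 40 kN·m
Load 3 — applied couple M₀=3 kN·m at a=8/5 m (b=L-a=12/5):
  R_A = 0 kN
  M_A = -M₀ = -3 kN·m
Superposition: R_A = 20 kN, M_A = 40 kN·m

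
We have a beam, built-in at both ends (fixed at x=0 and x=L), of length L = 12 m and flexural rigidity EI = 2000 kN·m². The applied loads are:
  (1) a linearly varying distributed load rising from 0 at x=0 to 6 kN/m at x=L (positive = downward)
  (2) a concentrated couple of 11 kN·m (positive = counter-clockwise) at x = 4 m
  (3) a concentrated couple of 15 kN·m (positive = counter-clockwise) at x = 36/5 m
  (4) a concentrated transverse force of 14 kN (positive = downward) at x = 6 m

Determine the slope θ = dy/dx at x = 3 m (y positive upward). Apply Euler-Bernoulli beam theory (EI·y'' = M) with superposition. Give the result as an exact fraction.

Load 1 — triangular load w₀=6 kN/m (0→w₀ over full span):
  θ_1 = -w₀(2x(L-x)(L-2x)(x+2L)+x²(L-x)²)/(120LEI) = -6·(2·3·(12-3)·(12-2·3)·(3+2·12)+3²·(12-3)²)/(120·12·2000) = -3159/160000 rad
Load 2 — applied couple M₀=11 kN·m at a=4 m (b=L-a=8):
  θ_2 = (R_Ax²/2 - M_Ax)/EI  [x≤a] with R_A=11/9, M_A=0 = ((11/9)·3²/2 - 0·3)/2000 = 11/4000 rad
Load 3 — applied couple M₀=15 kN·m at a=36/5 m (b=L-a=24/5):
  θ_3 = (R_Ax²/2 - M_Ax)/EI  [x≤a] with R_A=9/5, M_A=24/5 = ((9/5)·3²/2 - (24/5)·3)/2000 = -63/20000 rad
Load 4 — point force P=14 kN at a=6 m (b=L-a=6):
  θ_4 = -Pb²x(2aL-(3a+b)x)/(2L³EI)  [x≤a] = -14·6²·3·(2·6·12-(3·6+6)·3)/(2·12³·2000) = -63/4000 rad
Superposition: θ = Σ θ_i = -5743/160000 rad ≈ -0.035894 rad

θ(3) = -5743/160000 rad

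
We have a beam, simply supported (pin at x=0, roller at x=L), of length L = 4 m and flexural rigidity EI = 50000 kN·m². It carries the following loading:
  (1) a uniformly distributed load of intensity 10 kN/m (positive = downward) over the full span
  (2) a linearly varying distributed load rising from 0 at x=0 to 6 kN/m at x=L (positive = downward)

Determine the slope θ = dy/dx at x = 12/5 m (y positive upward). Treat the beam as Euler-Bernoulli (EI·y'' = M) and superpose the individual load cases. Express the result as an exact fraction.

θ(12/5) = 1157/5859375 rad

Load 1 — uniform load w=10 kN/m over full span:
  θ_1 = -w(L³-6Lx²+4x³)/(24EI) = -10·(4³-6·4·(12/5)²+4·(12/5)³)/(24·50000) = 37/234375 rad
Load 2 — triangular load w₀=6 kN/m (0→w₀ over full span):
  θ_2 = -w₀(7L⁴-30L²x²+15x⁴)/(360LEI) = -6·(7·4⁴-30·4²·(12/5)²+15·(12/5)⁴)/(360·4·50000) = 232/5859375 rad
Superposition: θ = Σ θ_i = 1157/5859375 rad ≈ 0.000197 rad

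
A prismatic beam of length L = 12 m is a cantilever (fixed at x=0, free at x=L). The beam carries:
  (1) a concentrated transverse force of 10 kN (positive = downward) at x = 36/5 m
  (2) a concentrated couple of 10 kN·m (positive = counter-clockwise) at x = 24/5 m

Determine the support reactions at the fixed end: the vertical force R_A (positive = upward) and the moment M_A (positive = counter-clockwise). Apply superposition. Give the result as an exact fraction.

Load 1 — point force P=10 kN at a=36/5 m (b=L-a=24/5):
  R_A = P = 10 kN
  M_A = Pa = 10·(36/5) = 72 kN·m
Load 2 — applied couple M₀=10 kN·m at a=24/5 m (b=L-a=36/5):
  R_A = 0 kN
  M_A = -M₀ = -10 kN·m
Superposition: R_A = 10 kN, M_A = 62 kN·m

R_A = 10 kN, M_A = 62 kN·m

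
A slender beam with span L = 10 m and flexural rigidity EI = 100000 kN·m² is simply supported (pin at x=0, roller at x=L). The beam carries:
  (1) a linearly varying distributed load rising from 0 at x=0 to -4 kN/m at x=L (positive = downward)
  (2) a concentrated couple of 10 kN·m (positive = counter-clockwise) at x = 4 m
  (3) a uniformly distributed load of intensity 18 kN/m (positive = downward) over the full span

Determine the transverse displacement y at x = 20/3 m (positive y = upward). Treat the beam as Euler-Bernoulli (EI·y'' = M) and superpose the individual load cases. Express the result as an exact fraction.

Load 1 — triangular load w₀=-4 kN/m (0→w₀ over full span):
  y_1 = -w₀x(7L⁴-10L²x²+3x⁴)/(360LEI) = -(-4)·(20/3)·(7·10⁴-10·10²·(20/3)²+3·(20/3)⁴)/(360·10·100000) = 17/7290 m
Load 2 — applied couple M₀=10 kN·m at a=4 m (b=L-a=6):
  y_2 = (M₀x³/(6L)-M₀(x-a)²/2+C₁x)/EI  [x>a] with C₁=M₀(3b²-L²)/(6L)=4/3 = (10·(20/3)³/(6·10)-10·((20/3)-4)²/2+(4/3)·(20/3))/100000 = 23/101250 m
Load 3 — uniform load w=18 kN/m over full span:
  y_3 = -wx(L³-2Lx²+x³)/(24EI) = -18·(20/3)·(10³-2·10·(20/3)²+(20/3)³)/(24·100000) = -11/540 m
Superposition: y = Σ y_i = -32461/1822500 m ≈ -0.017811 m

y(20/3) = -32461/1822500 m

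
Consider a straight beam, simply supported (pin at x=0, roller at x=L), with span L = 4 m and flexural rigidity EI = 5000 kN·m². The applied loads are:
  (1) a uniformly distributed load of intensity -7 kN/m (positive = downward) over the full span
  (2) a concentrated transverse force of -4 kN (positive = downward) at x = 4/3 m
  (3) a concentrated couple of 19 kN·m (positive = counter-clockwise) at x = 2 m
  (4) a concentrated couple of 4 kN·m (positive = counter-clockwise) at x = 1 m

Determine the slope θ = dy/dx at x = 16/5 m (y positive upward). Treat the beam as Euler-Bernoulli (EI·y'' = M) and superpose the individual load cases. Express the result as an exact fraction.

θ(16/5) = -106369/25312500 rad

Load 1 — uniform load w=-7 kN/m over full span:
  θ_1 = -w(L³-6Lx²+4x³)/(24EI) = -(-7)·(4³-6·4·(16/5)²+4·(16/5)³)/(24·5000) = -231/78125 rad
Load 2 — point force P=-4 kN at a=4/3 m (b=L-a=8/3):
  θ_2 = -Pa(2L²-6Lx+3x²+a²)/(6LEI)  [x>a] = -(-4)·(4/3)·(2·4²-6·4·(16/5)+3·(16/5)²+(4/3)²)/(6·4·5000) = -692/1265625 rad
Load 3 — applied couple M₀=19 kN·m at a=2 m (b=L-a=2):
  θ_3 = (M₀x²/(2L)-M₀(x-a)+C₁)/EI  [x>a] with C₁=M₀(3b²-L²)/(6L)=-19/6 = (19·(16/5)²/(2·4)-19·((16/5)-2)+(-19/6))/5000 = -247/750000 rad
Load 4 — applied couple M₀=4 kN·m at a=1 m (b=L-a=3):
  θ_4 = (M₀x²/(2L)-M₀(x-a)+C₁)/EI  [x>a] with C₁=M₀(3b²-L²)/(6L)=11/6 = (4·(16/5)²/(2·4)-4·((16/5)-1)+(11/6))/5000 = -277/750000 rad
Superposition: θ = Σ θ_i = -106369/25312500 rad ≈ -0.004202 rad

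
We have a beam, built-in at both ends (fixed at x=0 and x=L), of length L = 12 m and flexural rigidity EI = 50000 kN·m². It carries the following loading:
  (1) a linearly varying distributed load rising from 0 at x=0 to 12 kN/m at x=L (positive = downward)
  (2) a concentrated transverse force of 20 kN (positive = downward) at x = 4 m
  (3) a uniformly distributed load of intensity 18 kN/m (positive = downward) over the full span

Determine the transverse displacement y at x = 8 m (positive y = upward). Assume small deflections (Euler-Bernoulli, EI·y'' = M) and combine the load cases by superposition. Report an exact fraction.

y(8) = -28552/1265625 m

Load 1 — triangular load w₀=12 kN/m (0→w₀ over full span):
  y_1 = -w₀x²(L-x)²(x+2L)/(120LEI) = -12·8²·(12-8)²·(8+2·12)/(120·12·50000) = -256/46875 m
Load 2 — point force P=20 kN at a=4 m (b=L-a=8):
  y_2 = -Pa²(L-x)²(3bL-(3b+a)(L-x))/(6L³EI)  [x>a] = -20·4²·(12-8)²·(3·8·12-(3·8+4)·(12-8))/(6·12³·50000) = -88/50625 m
Load 3 — uniform load w=18 kN/m over full span:
  y_3 = -wx²(L-x)²/(24EI) = -18·8²·(12-8)²/(24·50000) = -48/3125 m
Superposition: y = Σ y_i = -28552/1265625 m ≈ -0.022560 m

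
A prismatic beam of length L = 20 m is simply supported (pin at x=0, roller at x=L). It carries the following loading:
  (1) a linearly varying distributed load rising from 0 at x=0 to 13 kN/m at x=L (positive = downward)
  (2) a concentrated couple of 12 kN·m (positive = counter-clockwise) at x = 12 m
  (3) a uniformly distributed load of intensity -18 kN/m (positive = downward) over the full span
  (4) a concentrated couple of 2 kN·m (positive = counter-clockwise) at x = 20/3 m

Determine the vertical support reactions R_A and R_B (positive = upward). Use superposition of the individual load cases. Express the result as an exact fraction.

Load 1 — triangular load w₀=13 kN/m (0→w₀ over full span):
  R_A = w₀L/6 = 13·20/6 = 130/3 kN
  R_B = w₀L/3 = 13·20/3 = 260/3 kN
Load 2 — applied couple M₀=12 kN·m at a=12 m (b=L-a=8):
  R_A = M₀/L = 12/20 = 3/5 kN
  R_B = -M₀/L = -12/20 = -3/5 kN
Load 3 — uniform load w=-18 kN/m over full span:
  R_A = wL/2 = (-18)·20/2 = -180 kN
  R_B = wL/2 = (-18)·20/2 = -180 kN
Load 4 — applied couple M₀=2 kN·m at a=20/3 m (b=L-a=40/3):
  R_A = M₀/L = 2/20 = 1/10 kN
  R_B = -M₀/L = -2/20 = -1/10 kN
Superposition: R_A = -4079/30 kN, R_B = -2821/30 kN

R_A = -4079/30 kN, R_B = -2821/30 kN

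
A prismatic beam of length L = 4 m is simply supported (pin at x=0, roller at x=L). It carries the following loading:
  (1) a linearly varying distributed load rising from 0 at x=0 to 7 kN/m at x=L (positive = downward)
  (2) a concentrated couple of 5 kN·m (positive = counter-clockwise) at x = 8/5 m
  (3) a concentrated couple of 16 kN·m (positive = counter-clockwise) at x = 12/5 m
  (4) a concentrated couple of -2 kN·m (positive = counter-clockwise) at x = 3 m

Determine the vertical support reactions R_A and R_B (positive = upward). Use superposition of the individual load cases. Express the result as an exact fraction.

R_A = 113/12 kN, R_B = 55/12 kN

Load 1 — triangular load w₀=7 kN/m (0→w₀ over full span):
  R_A = w₀L/6 = 7·4/6 = 14/3 kN
  R_B = w₀L/3 = 7·4/3 = 28/3 kN
Load 2 — applied couple M₀=5 kN·m at a=8/5 m (b=L-a=12/5):
  R_A = M₀/L = 5/4 kN
  R_B = -M₀/L = -5/4 kN
Load 3 — applied couple M₀=16 kN·m at a=12/5 m (b=L-a=8/5):
  R_A = M₀/L = 16/4 = 4 kN
  R_B = -M₀/L = -16/4 = -4 kN
Load 4 — applied couple M₀=-2 kN·m at a=3 m (b=L-a=1):
  R_A = M₀/L = (-2)/4 = -1/2 kN
  R_B = -M₀/L = -(-2)/4 = 1/2 kN
Superposition: R_A = 113/12 kN, R_B = 55/12 kN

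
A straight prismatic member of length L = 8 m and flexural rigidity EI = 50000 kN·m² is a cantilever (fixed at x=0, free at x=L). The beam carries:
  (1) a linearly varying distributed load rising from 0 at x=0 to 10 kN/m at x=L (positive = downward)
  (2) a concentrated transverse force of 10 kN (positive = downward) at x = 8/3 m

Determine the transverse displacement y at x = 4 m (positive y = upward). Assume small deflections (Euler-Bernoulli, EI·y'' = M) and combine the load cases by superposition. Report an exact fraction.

y(4) = -7094/253125 m

Load 1 — triangular load w₀=10 kN/m (0→w₀ over full span):
  y_1 = (w₀Lx³/12-w₀L²x²/6-w₀x⁵/(120L))/EI = (10·8·4³/12-10·8²·4²/6-10·4⁵/(120·8))/50000 = -242/9375 m
Load 2 — point force P=10 kN at a=8/3 m (b=L-a=16/3):
  y_2 = -Pa²(3x-a)/(6EI)  [x>a] = -10·(8/3)²·(3·4-(8/3))/(6·50000) = -112/50625 m
Superposition: y = Σ y_i = -7094/253125 m ≈ -0.028026 m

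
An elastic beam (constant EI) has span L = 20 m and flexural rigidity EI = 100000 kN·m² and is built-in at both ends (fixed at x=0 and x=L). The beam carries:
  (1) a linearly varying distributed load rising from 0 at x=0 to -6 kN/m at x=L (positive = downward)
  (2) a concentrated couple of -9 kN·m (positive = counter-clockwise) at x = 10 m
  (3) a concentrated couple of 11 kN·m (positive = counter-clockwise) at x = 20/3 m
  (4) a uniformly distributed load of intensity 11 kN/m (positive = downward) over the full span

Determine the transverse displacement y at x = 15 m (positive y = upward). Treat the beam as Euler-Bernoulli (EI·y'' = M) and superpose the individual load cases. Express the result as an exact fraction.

Load 1 — triangular load w₀=-6 kN/m (0→w₀ over full span):
  y_1 = -w₀x²(L-x)²(x+2L)/(120LEI) = -(-6)·15²·(20-15)²·(15+2·20)/(120·20·100000) = 99/12800 m
Load 2 — applied couple M₀=-9 kN·m at a=10 m (b=L-a=10):
  y_2 = (R_Ax³/6 - M_Ax²/2 - M₀(x-a)²/2)/EI  [x>a] with R_A=-27/40, M_A=-9/4 = ((-27/40)·15³/6 - (-9/4)·15²/2 - (-9)·(15-10)²/2)/100000 = -9/64000 m
Load 3 — applied couple M₀=11 kN·m at a=20/3 m (b=L-a=40/3):
  y_3 = (R_Ax³/6 - M_Ax²/2 - M₀(x-a)²/2)/EI  [x>a] with R_A=11/15, M_A=0 = ((11/15)·15³/6 - 0·15²/2 - 11·(15-(20/3))²/2)/100000 = 11/36000 m
Load 4 — uniform load w=11 kN/m over full span:
  y_4 = -wx²(L-x)²/(24EI) = -11·15²·(20-15)²/(24·100000) = -33/1280 m
Superposition: y = Σ y_i = -103/5760 m ≈ -0.017882 m

y(15) = -103/5760 m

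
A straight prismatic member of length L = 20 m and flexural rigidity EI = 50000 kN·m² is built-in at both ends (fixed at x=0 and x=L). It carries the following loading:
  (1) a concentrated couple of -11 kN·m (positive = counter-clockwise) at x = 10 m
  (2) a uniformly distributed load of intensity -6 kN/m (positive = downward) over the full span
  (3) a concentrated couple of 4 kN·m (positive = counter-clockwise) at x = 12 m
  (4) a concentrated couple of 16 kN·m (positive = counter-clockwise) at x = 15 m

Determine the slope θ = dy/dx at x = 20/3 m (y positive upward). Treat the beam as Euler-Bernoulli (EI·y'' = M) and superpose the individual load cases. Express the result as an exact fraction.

Load 1 — applied couple M₀=-11 kN·m at a=10 m (b=L-a=10):
  θ_1 = (R_Ax²/2 - M_Ax)/EI  [x≤a] with R_A=-33/40, M_A=-11/4 = ((-33/40)·(20/3)²/2 - (-11/4)·(20/3))/50000 = 0 rad
Load 2 — uniform load w=-6 kN/m over full span:
  θ_2 = -wx(L-x)(L-2x)/(12EI) = -(-6)·(20/3)·(20-(20/3))·(20-2·(20/3))/(12·50000) = 4/675 rad
Load 3 — applied couple M₀=4 kN·m at a=12 m (b=L-a=8):
  θ_3 = (R_Ax²/2 - M_Ax)/EI  [x≤a] with R_A=36/125, M_A=32/25 = ((36/125)·(20/3)²/2 - (32/25)·(20/3))/50000 = -2/46875 rad
Load 4 — applied couple M₀=16 kN·m at a=15 m (b=L-a=5):
  θ_4 = (R_Ax²/2 - M_Ax)/EI  [x≤a] with R_A=9/10, M_A=5 = ((9/10)·(20/3)²/2 - 5·(20/3))/50000 = -1/3750 rad
Superposition: θ = Σ θ_i = 4739/843750 rad ≈ 0.005617 rad

θ(20/3) = 4739/843750 rad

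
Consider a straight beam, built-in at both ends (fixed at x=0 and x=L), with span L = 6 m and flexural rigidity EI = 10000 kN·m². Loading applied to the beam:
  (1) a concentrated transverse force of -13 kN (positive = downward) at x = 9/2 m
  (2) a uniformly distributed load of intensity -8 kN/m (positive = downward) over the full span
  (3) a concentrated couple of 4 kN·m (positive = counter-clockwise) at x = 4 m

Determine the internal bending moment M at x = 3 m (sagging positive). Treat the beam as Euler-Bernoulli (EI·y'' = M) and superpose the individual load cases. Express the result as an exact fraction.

Load 1 — point force P=-13 kN at a=9/2 m (b=L-a=3/2):
  M_1 = Pb²(3a+b)x/L³ - Pab²/L²  [x≤a] = (-13)·(3/2)²·(3·(9/2)+(3/2))·3/6³ - (-13)·(9/2)·(3/2)²/6² = -39/16 kN·m
Load 2 — uniform load w=-8 kN/m over full span:
  M_2 = wLx/2 - wL²/12 - wx²/2 = (-8)·6·3/2 - (-8)·6²/12 - (-8)·3²/2 = -12 kN·m
Load 3 — applied couple M₀=4 kN·m at a=4 m (b=L-a=2):
  M_3 = R_Ax - M_A  [x≤a] with R_A=8/9, M_A=4/3 = (8/9)·3 - (4/3) = 4/3 kN·m
Superposition: M = Σ M_i = -629/48 kN·m ≈ -13.104167 kN·m

M(3) = -629/48 kN·m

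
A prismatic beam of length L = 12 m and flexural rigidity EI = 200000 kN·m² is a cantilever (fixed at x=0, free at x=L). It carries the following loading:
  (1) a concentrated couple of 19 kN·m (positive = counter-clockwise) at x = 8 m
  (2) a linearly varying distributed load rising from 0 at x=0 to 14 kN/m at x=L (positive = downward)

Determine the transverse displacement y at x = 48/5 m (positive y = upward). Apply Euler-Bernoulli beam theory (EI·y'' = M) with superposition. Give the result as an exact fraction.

Load 1 — applied couple M₀=19 kN·m at a=8 m (b=L-a=4):
  y_1 = M₀a(2x-a)/(2EI)  [x>a] = 19·8·(2·(48/5)-8)/(2·200000) = 133/31250 m
Load 2 — triangular load w₀=14 kN/m (0→w₀ over full span):
  y_2 = (w₀Lx³/12-w₀L²x²/6-w₀x⁵/(120L))/EI = (14·12·(48/5)³/12-14·12²·(48/5)²/6-14·(48/5)⁵/(120·12))/200000 = -4729536/48828125 m
Superposition: y = Σ y_i = -9043447/97656250 m ≈ -0.092605 m

y(48/5) = -9043447/97656250 m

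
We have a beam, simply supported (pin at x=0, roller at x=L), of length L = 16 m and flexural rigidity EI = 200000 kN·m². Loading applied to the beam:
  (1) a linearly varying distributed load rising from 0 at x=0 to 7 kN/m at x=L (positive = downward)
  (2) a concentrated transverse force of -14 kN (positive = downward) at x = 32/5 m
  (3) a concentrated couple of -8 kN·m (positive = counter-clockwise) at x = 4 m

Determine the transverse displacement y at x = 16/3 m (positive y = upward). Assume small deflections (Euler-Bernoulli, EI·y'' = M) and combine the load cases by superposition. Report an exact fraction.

y(16/3) = -2263826/284765625 m

Load 1 — triangular load w₀=7 kN/m (0→w₀ over full span):
  y_1 = -w₀x(7L⁴-10L²x²+3x⁴)/(360LEI) = -7·(16/3)·(7·16⁴-10·16²·(16/3)²+3·(16/3)⁴)/(360·16·200000) = -28672/2278125 m
Load 2 — point force P=-14 kN at a=32/5 m (b=L-a=48/5):
  y_2 = -Pbx(L²-b²-x²)/(6LEI)  [x≤a] = -(-14)·(48/5)·(16/3)·(16²-(48/5)²-(16/3)²)/(6·16·200000) = 53312/10546875 m
Load 3 — applied couple M₀=-8 kN·m at a=4 m (b=L-a=12):
  y_3 = (M₀x³/(6L)-M₀(x-a)²/2+C₁x)/EI  [x>a] with C₁=M₀(3b²-L²)/(6L)=-44/3 = ((-8)·(16/3)³/(6·16)-(-8)·((16/3)-4)²/2+(-44/3)·(16/3))/200000 = -106/253125 m
Superposition: y = Σ y_i = -2263826/284765625 m ≈ -0.007950 m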